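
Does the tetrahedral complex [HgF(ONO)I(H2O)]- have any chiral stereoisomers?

Only one geometric arrangement is possible; it has no improper symmetry element, so it exists as a pair of enantiomers (2 stereoisomers).

yes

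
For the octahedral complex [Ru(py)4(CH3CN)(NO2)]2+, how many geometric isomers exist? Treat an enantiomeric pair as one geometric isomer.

An octahedron has six vertices in three trans pairs; every non-trans pair is cis.
The distinct arrangements are (2 in all): CH3CN and NO2 mutually trans; CH3CN and NO2 mutually cis.

2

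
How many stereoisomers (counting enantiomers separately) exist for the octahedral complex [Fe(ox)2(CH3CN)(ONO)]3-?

Each ox is bidentate and must span two cis positions.
Systematic placement gives 2 geometric isomers: CH3CN and ONO mutually trans; CH3CN and ONO mutually cis (chiral).
One of these lacks any improper symmetry element and so occurs as an enantiomeric pair, giving 2 + 1 = 3 stereoisomers in total.

3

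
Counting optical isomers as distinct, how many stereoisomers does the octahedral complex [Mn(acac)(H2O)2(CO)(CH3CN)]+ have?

6

In an octahedral complex each vertex has one trans partner and four cis neighbours.
Each acac is bidentate and must span two cis positions.
The distinct arrangements are (4 in all): H2O cis (3 arrangements, 2 chiral); H2O trans.
Of these, 2 lack any improper symmetry element and so occur as enantiomeric pairs, giving 4 + 2 = 6 stereoisomers in total.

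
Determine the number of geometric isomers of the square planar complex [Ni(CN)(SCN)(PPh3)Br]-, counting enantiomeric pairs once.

3

In a square planar complex each vertex has one trans partner and two cis neighbours.
Working through the distinct placements yields 3 geometric isomers: (Br/PPh3 trans, CN/SCN trans); (Br/SCN trans, CN/PPh3 trans); (Br/CN trans, PPh3/SCN trans).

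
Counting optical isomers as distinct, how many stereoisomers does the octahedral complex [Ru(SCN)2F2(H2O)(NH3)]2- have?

8

In an octahedral complex each vertex has one trans partner and four cis neighbours.
Systematic placement gives 6 geometric isomers: SCN trans, F trans; SCN cis, F trans; SCN trans, F cis; SCN cis, F cis (3 arrangements, 2 chiral).
Of these, 2 lack any improper symmetry element and so occur as enantiomeric pairs, giving 6 + 2 = 8 stereoisomers in total.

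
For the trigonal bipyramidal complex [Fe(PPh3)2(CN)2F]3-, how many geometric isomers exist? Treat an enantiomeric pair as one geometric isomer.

Systematic enumeration (placing each ligand type in turn and discarding arrangements equivalent by rotation or reflection) gives 5 geometric isomers.

5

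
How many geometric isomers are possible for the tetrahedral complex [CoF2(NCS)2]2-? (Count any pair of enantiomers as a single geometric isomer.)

In a tetrahedral complex all four positions are equivalent and every pair of ligands is adjacent — there is no cis/trans distinction.
Only one geometric arrangement is possible.

1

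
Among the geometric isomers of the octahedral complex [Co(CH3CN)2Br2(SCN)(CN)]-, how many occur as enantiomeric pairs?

2

The six octahedral sites form three mutually perpendicular trans pairs.
The distinct arrangements are (6 in all): CH3CN trans, Br trans; CH3CN cis, Br trans; CH3CN cis, Br cis (3 arrangements, 2 chiral); CH3CN trans, Br cis.
Of these, 2 lack any improper symmetry element and so occur as enantiomeric pairs, giving 6 + 2 = 8 stereoisomers in total.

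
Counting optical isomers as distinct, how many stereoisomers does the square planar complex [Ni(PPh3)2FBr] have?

A square has two trans pairs of vertices; adjacent vertices are cis.
Working through the distinct placements yields 2 geometric isomers: PPh3 cis; PPh3 trans.
Each arrangement has an internal mirror plane or centre of symmetry, so none is chiral.

2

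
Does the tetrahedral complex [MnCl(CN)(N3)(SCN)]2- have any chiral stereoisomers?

yes

In a tetrahedral complex all four positions are equivalent and every pair of ligands is adjacent — there is no cis/trans distinction.
Only one geometric arrangement is possible; it has no improper symmetry element, so it exists as a pair of enantiomers (2 stereoisomers).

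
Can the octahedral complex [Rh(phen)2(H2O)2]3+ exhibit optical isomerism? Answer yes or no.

yes

An octahedron has six vertices in three trans pairs; every non-trans pair is cis.
Each phen is bidentate and must span two cis positions.
Systematic placement gives 2 geometric isomers: H2O trans; H2O cis (chiral).
One of these lacks any improper symmetry element and so occurs as an enantiomeric pair, giving 2 + 1 = 3 stereoisomers in total.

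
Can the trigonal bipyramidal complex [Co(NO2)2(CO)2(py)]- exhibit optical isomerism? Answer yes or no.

A trigonal bipyramid has two axial and three equatorial sites, which are chemically inequivalent.
Systematic enumeration (placing each ligand type in turn and discarding arrangements equivalent by rotation or reflection) gives 5 geometric isomers.
One of these lacks any improper symmetry element and so occurs as an enantiomeric pair, giving 5 + 1 = 6 stereoisomers in total.

yes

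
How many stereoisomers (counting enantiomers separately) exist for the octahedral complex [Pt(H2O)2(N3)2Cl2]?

6

In an octahedral complex each vertex has one trans partner and four cis neighbours.
The distinct arrangements are (5 in all): H2O trans, N3 trans, Cl trans; H2O cis, N3 cis, Cl trans; H2O cis, N3 trans, Cl cis; H2O cis, N3 cis, Cl cis (chiral); H2O trans, N3 cis, Cl cis.
One of these lacks any improper symmetry element and so occurs as an enantiomeric pair, giving 5 + 1 = 6 stereoisomers in total.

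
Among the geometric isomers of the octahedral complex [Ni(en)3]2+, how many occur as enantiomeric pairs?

1

Each en is bidentate and must span two cis positions.
Only one geometric arrangement is possible; it has no improper symmetry element, so it exists as a pair of enantiomers (2 stereoisomers).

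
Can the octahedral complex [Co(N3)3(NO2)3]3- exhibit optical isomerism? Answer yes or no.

no

The six octahedral sites form three mutually perpendicular trans pairs.
The distinct arrangements are (2 in all): N3 mer; N3 fac.
Each arrangement has an internal mirror plane or centre of symmetry, so none is chiral.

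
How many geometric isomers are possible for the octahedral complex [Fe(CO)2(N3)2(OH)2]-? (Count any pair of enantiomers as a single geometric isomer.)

The six octahedral sites form three mutually perpendicular trans pairs.
Working through the distinct placements yields 5 geometric isomers: CO trans, N3 trans, OH trans; CO trans, N3 cis, OH cis; CO cis, N3 cis, OH trans; CO cis, N3 cis, OH cis (chiral); CO cis, N3 trans, OH cis.

5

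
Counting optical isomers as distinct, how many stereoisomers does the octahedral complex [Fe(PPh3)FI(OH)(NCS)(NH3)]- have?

30

The six octahedral sites form three mutually perpendicular trans pairs.
Placing the ligands in turn and identifying arrangements related by rotation or reflection leaves 15 distinct geometric isomers.
Of these, 15 lack any improper symmetry element and so occur as enantiomeric pairs, giving 15 + 15 = 30 stereoisomers in total.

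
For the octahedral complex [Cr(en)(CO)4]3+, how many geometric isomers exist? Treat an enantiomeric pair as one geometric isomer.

1

An octahedron has six vertices in three trans pairs; every non-trans pair is cis.
Each en is bidentate and must span two cis positions.
Only one geometric arrangement is possible.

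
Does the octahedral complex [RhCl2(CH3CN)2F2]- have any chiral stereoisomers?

An octahedron has six vertices in three trans pairs; every non-trans pair is cis.
Systematic placement gives 5 geometric isomers: Cl trans, CH3CN trans, F trans; Cl cis, CH3CN trans, F cis; Cl cis, CH3CN cis, F trans; Cl cis, CH3CN cis, F cis (chiral); Cl trans, CH3CN cis, F cis.
One of these lacks any improper symmetry element and so occurs as an enantiomeric pair, giving 5 + 1 = 6 stereoisomers in total.

yes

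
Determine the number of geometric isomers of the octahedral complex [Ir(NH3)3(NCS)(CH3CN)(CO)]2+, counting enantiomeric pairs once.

4

The six octahedral sites form three mutually perpendicular trans pairs.
The distinct arrangements are (4 in all): NH3 mer (3 arrangements); NH3 fac (chiral).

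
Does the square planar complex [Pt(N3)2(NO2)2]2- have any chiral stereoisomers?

A square has two trans pairs of vertices; adjacent vertices are cis.
There are 2 geometric isomers: N3 cis; N3 trans.
Each arrangement has an internal mirror plane or centre of symmetry, so none is chiral.

no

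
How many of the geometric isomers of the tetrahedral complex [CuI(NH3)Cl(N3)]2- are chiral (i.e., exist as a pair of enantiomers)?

1

In a tetrahedral complex all four positions are equivalent and every pair of ligands is adjacent — there is no cis/trans distinction.
Only one geometric arrangement is possible; it has no improper symmetry element, so it exists as a pair of enantiomers (2 stereoisomers).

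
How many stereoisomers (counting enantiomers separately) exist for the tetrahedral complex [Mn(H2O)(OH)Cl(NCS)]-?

2

Only one geometric arrangement is possible; it has no improper symmetry element, so it exists as a pair of enantiomers (2 stereoisomers).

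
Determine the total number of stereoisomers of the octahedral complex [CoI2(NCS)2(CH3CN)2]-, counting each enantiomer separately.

Systematic placement gives 5 geometric isomers: I trans, NCS trans, CH3CN trans; I cis, NCS cis, CH3CN trans; I cis, NCS trans, CH3CN cis; I cis, NCS cis, CH3CN cis (chiral); I trans, NCS cis, CH3CN cis.
One of these lacks any improper symmetry element and so occurs as an enantiomeric pair, giving 5 + 1 = 6 stereoisomers in total.

6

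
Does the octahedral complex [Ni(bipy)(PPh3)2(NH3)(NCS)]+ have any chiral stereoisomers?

yes

Each bipy is bidentate and must span two cis positions.
Systematic placement gives 4 geometric isomers: PPh3 cis (3 arrangements, 2 chiral); PPh3 trans.
Of these, 2 lack any improper symmetry element and so occur as enantiomeric pairs, giving 4 + 2 = 6 stereoisomers in total.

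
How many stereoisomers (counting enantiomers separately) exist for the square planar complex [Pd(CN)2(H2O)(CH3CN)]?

2

A square has two trans pairs of vertices; adjacent vertices are cis.
Systematic placement gives 2 geometric isomers: CN cis; CN trans.
Each arrangement has an internal mirror plane or centre of symmetry, so none is chiral.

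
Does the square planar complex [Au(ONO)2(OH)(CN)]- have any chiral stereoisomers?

no

Working through the distinct placements yields 2 geometric isomers: ONO cis; ONO trans.
Each arrangement has an internal mirror plane or centre of symmetry, so none is chiral.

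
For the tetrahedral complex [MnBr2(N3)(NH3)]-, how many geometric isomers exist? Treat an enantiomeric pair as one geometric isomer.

1

Only one geometric arrangement is possible.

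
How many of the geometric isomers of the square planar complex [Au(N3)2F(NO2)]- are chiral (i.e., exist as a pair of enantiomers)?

0

In a square planar complex each vertex has one trans partner and two cis neighbours.
Working through the distinct placements yields 2 geometric isomers: N3 cis; N3 trans.
Each arrangement has an internal mirror plane or centre of symmetry, so none is chiral.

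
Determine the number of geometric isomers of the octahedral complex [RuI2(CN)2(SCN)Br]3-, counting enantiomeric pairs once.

An octahedron has six vertices in three trans pairs; every non-trans pair is cis.
There are 6 geometric isomers: I cis, CN cis (3 arrangements, 2 chiral); I trans, CN cis; I cis, CN trans; I trans, CN trans.

6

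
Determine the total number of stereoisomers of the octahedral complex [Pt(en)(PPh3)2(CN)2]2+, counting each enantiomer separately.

An octahedron has six vertices in three trans pairs; every non-trans pair is cis.
Each en is bidentate and must span two cis positions.
There are 3 geometric isomers: PPh3 cis, CN trans; PPh3 cis, CN cis (chiral); PPh3 trans, CN cis.
One of these lacks any improper symmetry element and so occurs as an enantiomeric pair, giving 3 + 1 = 4 stereoisomers in total.

4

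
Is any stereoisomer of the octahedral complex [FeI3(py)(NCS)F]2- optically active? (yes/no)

Systematic placement gives 4 geometric isomers: I mer (3 arrangements); I fac (chiral).
One of these lacks any improper symmetry element and so occurs as an enantiomeric pair, giving 4 + 1 = 5 stereoisomers in total.

yes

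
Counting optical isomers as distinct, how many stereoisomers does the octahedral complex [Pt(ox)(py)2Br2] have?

Each ox is bidentate and must span two cis positions.
Systematic placement gives 3 geometric isomers: py cis, Br trans; py trans, Br cis; py cis, Br cis (chiral).
One of these lacks any improper symmetry element and so occurs as an enantiomeric pair, giving 3 + 1 = 4 stereoisomers in total.

4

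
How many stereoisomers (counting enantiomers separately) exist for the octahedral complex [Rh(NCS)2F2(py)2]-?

An octahedron has six vertices in three trans pairs; every non-trans pair is cis.
Systematic placement gives 5 geometric isomers: NCS trans, F trans, py trans; NCS cis, F trans, py cis; NCS cis, F cis, py trans; NCS cis, F cis, py cis (chiral); NCS trans, F cis, py cis.
One of these lacks any improper symmetry element and so occurs as an enantiomeric pair, giving 5 + 1 = 6 stereoisomers in total.

6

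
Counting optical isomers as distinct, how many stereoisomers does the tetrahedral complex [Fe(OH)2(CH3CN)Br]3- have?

All four vertices of a tetrahedron are equivalent and mutually adjacent, so cis/trans isomerism cannot arise.
Only one geometric arrangement is possible.

1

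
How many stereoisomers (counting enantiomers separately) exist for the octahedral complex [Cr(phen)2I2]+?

3

The six octahedral sites form three mutually perpendicular trans pairs.
Each phen is bidentate and must span two cis positions.
The distinct arrangements are (2 in all): I trans; I cis (chiral).
One of these lacks any improper symmetry element and so occurs as an enantiomeric pair, giving 2 + 1 = 3 stereoisomers in total.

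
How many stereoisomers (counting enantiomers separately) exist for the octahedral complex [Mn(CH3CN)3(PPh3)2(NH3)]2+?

3

In an octahedral complex each vertex has one trans partner and four cis neighbours.
Systematic placement gives 3 geometric isomers: CH3CN mer, PPh3 trans; CH3CN mer, PPh3 cis; CH3CN fac, PPh3 cis.
Each arrangement has an internal mirror plane or centre of symmetry, so none is chiral.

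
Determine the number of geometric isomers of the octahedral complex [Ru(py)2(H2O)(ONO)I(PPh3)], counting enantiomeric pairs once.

9

An octahedron has six vertices in three trans pairs; every non-trans pair is cis.
Placing the ligands in turn and identifying arrangements related by rotation or reflection leaves 9 distinct geometric isomers.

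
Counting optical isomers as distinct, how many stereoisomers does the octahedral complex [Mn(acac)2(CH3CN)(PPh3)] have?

The six octahedral sites form three mutually perpendicular trans pairs.
Each acac is bidentate and must span two cis positions.
The distinct arrangements are (2 in all): CH3CN and PPh3 mutually trans; CH3CN and PPh3 mutually cis (chiral).
One of these lacks any improper symmetry element and so occurs as an enantiomeric pair, giving 2 + 1 = 3 stereoisomers in total.

3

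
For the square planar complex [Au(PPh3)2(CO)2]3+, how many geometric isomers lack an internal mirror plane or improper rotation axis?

In a square planar complex each vertex has one trans partner and two cis neighbours.
Systematic placement gives 2 geometric isomers: PPh3 cis; PPh3 trans.
Each arrangement has an internal mirror plane or centre of symmetry, so none is chiral.

0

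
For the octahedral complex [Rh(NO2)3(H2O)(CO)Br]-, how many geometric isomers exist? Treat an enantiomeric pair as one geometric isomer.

Working through the distinct placements yields 4 geometric isomers: NO2 mer (3 arrangements); NO2 fac (chiral).

4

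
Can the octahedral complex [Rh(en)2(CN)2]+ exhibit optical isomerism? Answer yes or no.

yes

The six octahedral sites form three mutually perpendicular trans pairs.
Each en is bidentate and must span two cis positions.
Working through the distinct placements yields 2 geometric isomers: CN trans; CN cis (chiral).
One of these lacks any improper symmetry element and so occurs as an enantiomeric pair, giving 2 + 1 = 3 stereoisomers in total.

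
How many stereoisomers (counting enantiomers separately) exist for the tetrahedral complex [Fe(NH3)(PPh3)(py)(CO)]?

In a tetrahedral complex all four positions are equivalent and every pair of ligands is adjacent — there is no cis/trans distinction.
Only one geometric arrangement is possible; it has no improper symmetry element, so it exists as a pair of enantiomers (2 stereoisomers).

2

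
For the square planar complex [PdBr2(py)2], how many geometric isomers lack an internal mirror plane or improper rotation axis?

A square has two trans pairs of vertices; adjacent vertices are cis.
Working through the distinct placements yields 2 geometric isomers: Br cis; Br trans.
Each arrangement has an internal mirror plane or centre of symmetry, so none is chiral.

0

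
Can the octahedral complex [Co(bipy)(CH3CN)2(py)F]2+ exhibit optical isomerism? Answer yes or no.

yes

In an octahedral complex each vertex has one trans partner and four cis neighbours.
Each bipy is bidentate and must span two cis positions.
There are 4 geometric isomers: CH3CN trans; CH3CN cis (3 arrangements, 2 chiral).
Of these, 2 lack any improper symmetry element and so occur as enantiomeric pairs, giving 4 + 2 = 6 stereoisomers in total.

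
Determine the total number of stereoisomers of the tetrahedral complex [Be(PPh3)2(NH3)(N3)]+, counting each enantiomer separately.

All four vertices of a tetrahedron are equivalent and mutually adjacent, so cis/trans isomerism cannot arise.
Only one geometric arrangement is possible.

1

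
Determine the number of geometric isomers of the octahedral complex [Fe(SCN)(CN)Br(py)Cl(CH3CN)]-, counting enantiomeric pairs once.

15

Systematic enumeration (placing each ligand type in turn and discarding arrangements equivalent by rotation or reflection) gives 15 geometric isomers.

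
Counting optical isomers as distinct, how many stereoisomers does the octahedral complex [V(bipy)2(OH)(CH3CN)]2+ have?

The six octahedral sites form three mutually perpendicular trans pairs.
Each bipy is bidentate and must span two cis positions.
Working through the distinct placements yields 2 geometric isomers: OH and CH3CN mutually trans; OH and CH3CN mutually cis (chiral).
One of these lacks any improper symmetry element and so occurs as an enantiomeric pair, giving 2 + 1 = 3 stereoisomers in total.

3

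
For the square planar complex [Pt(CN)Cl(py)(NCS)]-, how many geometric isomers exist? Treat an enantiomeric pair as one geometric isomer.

3

In a square planar complex each vertex has one trans partner and two cis neighbours.
The distinct arrangements are (3 in all): (CN/NCS trans, Cl/py trans); (CN/py trans, Cl/NCS trans); (CN/Cl trans, NCS/py trans).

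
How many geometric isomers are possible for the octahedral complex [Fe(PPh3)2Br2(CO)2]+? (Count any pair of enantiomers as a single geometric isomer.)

An octahedron has six vertices in three trans pairs; every non-trans pair is cis.
The distinct arrangements are (5 in all): PPh3 trans, Br trans, CO trans; PPh3 cis, Br trans, CO cis; PPh3 trans, Br cis, CO cis; PPh3 cis, Br cis, CO cis (chiral); PPh3 cis, Br cis, CO trans.

5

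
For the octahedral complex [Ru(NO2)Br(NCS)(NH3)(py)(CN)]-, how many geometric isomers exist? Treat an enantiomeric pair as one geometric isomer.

In an octahedral complex each vertex has one trans partner and four cis neighbours.
Exhaustive case analysis gives 15 geometric isomers.

15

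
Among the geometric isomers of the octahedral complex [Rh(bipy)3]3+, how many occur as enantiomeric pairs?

An octahedron has six vertices in three trans pairs; every non-trans pair is cis.
Each bipy is bidentate and must span two cis positions.
Only one geometric arrangement is possible; it has no improper symmetry element, so it exists as a pair of enantiomers (2 stereoisomers).

1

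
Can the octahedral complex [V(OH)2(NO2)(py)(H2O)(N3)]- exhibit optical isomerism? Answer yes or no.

In an octahedral complex each vertex has one trans partner and four cis neighbours.
Exhaustive case analysis gives 9 geometric isomers.
Of these, 6 lack any improper symmetry element and so occur as enantiomeric pairs, giving 9 + 6 = 15 stereoisomers in total.

yes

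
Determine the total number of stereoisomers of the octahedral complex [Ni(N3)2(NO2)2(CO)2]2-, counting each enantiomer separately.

6

In an octahedral complex each vertex has one trans partner and four cis neighbours.
Systematic placement gives 5 geometric isomers: N3 trans, NO2 trans, CO trans; N3 cis, NO2 cis, CO trans; N3 cis, NO2 trans, CO cis; N3 cis, NO2 cis, CO cis (chiral); N3 trans, NO2 cis, CO cis.
One of these lacks any improper symmetry element and so occurs as an enantiomeric pair, giving 5 + 1 = 6 stereoisomers in total.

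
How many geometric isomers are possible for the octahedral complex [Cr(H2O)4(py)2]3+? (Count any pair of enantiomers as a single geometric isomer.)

The six octahedral sites form three mutually perpendicular trans pairs.
There are 2 geometric isomers: py trans; py cis.

2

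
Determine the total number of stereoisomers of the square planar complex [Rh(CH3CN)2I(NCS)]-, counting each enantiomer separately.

In a square planar complex each vertex has one trans partner and two cis neighbours.
Systematic placement gives 2 geometric isomers: CH3CN cis; CH3CN trans.
Each arrangement has an internal mirror plane or centre of symmetry, so none is chiral.

2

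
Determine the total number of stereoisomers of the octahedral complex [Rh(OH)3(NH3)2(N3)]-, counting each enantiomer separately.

3

An octahedron has six vertices in three trans pairs; every non-trans pair is cis.
The distinct arrangements are (3 in all): OH mer, NH3 cis; OH mer, NH3 trans; OH fac, NH3 cis.
Each arrangement has an internal mirror plane or centre of symmetry, so none is chiral.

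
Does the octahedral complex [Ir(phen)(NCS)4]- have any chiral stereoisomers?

no

In an octahedral complex each vertex has one trans partner and four cis neighbours.
Each phen is bidentate and must span two cis positions.
Only one geometric arrangement is possible.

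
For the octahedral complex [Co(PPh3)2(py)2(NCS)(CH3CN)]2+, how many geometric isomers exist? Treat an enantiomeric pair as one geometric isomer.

6

An octahedron has six vertices in three trans pairs; every non-trans pair is cis.
Systematic placement gives 6 geometric isomers: PPh3 trans, py trans; PPh3 cis, py cis (3 arrangements, 2 chiral); PPh3 cis, py trans; PPh3 trans, py cis.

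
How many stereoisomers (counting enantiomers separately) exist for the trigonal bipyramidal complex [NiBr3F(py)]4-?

4

In a trigonal bipyramid the two axial positions differ from the three equatorial ones.
Working through the distinct placements yields 4 geometric isomers: F equatorial, py equatorial; F axial, py equatorial; F equatorial, py axial; F axial, py axial.
Each arrangement has an internal mirror plane or centre of symmetry, so none is chiral.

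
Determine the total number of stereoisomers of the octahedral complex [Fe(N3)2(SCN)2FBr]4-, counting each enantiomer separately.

8

An octahedron has six vertices in three trans pairs; every non-trans pair is cis.
Systematic placement gives 6 geometric isomers: N3 trans, SCN trans; N3 cis, SCN cis (3 arrangements, 2 chiral); N3 cis, SCN trans; N3 trans, SCN cis.
Of these, 2 lack any improper symmetry element and so occur as enantiomeric pairs, giving 6 + 2 = 8 stereoisomers in total.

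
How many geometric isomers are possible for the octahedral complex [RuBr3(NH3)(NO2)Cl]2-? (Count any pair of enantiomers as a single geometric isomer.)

4

The six octahedral sites form three mutually perpendicular trans pairs.
There are 4 geometric isomers: Br mer (3 arrangements); Br fac (chiral).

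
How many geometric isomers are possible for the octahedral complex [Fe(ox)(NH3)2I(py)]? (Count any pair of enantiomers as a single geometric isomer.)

4

In an octahedral complex each vertex has one trans partner and four cis neighbours.
Each ox is bidentate and must span two cis positions.
Working through the distinct placements yields 4 geometric isomers: NH3 cis (3 arrangements, 2 chiral); NH3 trans.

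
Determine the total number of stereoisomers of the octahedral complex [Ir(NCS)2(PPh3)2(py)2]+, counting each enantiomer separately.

6

In an octahedral complex each vertex has one trans partner and four cis neighbours.
There are 5 geometric isomers: NCS trans, PPh3 trans, py trans; NCS trans, PPh3 cis, py cis; NCS cis, PPh3 cis, py trans; NCS cis, PPh3 cis, py cis (chiral); NCS cis, PPh3 trans, py cis.
One of these lacks any improper symmetry element and so occurs as an enantiomeric pair, giving 5 + 1 = 6 stereoisomers in total.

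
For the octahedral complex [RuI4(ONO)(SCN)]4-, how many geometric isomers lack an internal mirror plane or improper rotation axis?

Systematic placement gives 2 geometric isomers: ONO and SCN mutually trans; ONO and SCN mutually cis.
Each arrangement has an internal mirror plane or centre of symmetry, so none is chiral.

0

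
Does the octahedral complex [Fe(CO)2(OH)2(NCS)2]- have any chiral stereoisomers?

yes

There are 5 geometric isomers: CO trans, OH trans, NCS trans; CO trans, OH cis, NCS cis; CO cis, OH trans, NCS cis; CO cis, OH cis, NCS cis (chiral); CO cis, OH cis, NCS trans.
One of these lacks any improper symmetry element and so occurs as an enantiomeric pair, giving 5 + 1 = 6 stereoisomers in total.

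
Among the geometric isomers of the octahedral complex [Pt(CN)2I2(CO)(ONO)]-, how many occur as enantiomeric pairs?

2

In an octahedral complex each vertex has one trans partner and four cis neighbours.
The distinct arrangements are (6 in all): CN trans, I cis; CN trans, I trans; CN cis, I cis (3 arrangements, 2 chiral); CN cis, I trans.
Of these, 2 lack any improper symmetry element and so occur as enantiomeric pairs, giving 6 + 2 = 8 stereoisomers in total.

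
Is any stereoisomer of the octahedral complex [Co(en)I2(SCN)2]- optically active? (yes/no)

yes

The six octahedral sites form three mutually perpendicular trans pairs.
Each en is bidentate and must span two cis positions.
Working through the distinct placements yields 3 geometric isomers: I trans, SCN cis; I cis, SCN cis (chiral); I cis, SCN trans.
One of these lacks any improper symmetry element and so occurs as an enantiomeric pair, giving 3 + 1 = 4 stereoisomers in total.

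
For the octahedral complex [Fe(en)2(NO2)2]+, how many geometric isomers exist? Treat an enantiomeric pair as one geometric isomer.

An octahedron has six vertices in three trans pairs; every non-trans pair is cis.
Each en is bidentate and must span two cis positions.
There are 2 geometric isomers: NO2 trans; NO2 cis (chiral).

2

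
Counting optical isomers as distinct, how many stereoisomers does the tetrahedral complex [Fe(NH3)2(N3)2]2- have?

1

All four vertices of a tetrahedron are equivalent and mutually adjacent, so cis/trans isomerism cannot arise.
Only one geometric arrangement is possible.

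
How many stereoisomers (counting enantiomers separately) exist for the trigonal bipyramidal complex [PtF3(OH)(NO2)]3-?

In a trigonal bipyramid the two axial positions differ from the three equatorial ones.
There are 4 geometric isomers: OH equatorial, NO2 equatorial; OH equatorial, NO2 axial; OH axial, NO2 equatorial; OH axial, NO2 axial.
Each arrangement has an internal mirror plane or centre of symmetry, so none is chiral.

4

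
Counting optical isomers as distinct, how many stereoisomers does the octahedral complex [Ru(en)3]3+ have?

Each en is bidentate and must span two cis positions.
Only one geometric arrangement is possible; it has no improper symmetry element, so it exists as a pair of enantiomers (2 stereoisomers).

2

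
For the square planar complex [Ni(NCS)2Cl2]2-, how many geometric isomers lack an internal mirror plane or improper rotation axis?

0

Systematic placement gives 2 geometric isomers: NCS cis; NCS trans.
Each arrangement has an internal mirror plane or centre of symmetry, so none is chiral.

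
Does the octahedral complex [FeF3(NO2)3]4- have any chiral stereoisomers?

no

Working through the distinct placements yields 2 geometric isomers: F mer; F fac.
Each arrangement has an internal mirror plane or centre of symmetry, so none is chiral.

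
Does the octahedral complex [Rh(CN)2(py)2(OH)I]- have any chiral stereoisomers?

In an octahedral complex each vertex has one trans partner and four cis neighbours.
The distinct arrangements are (6 in all): CN trans, py trans; CN trans, py cis; CN cis, py trans; CN cis, py cis (3 arrangements, 2 chiral).
Of these, 2 lack any improper symmetry element and so occur as enantiomeric pairs, giving 6 + 2 = 8 stereoisomers in total.

yes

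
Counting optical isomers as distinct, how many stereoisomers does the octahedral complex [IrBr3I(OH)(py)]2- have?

There are 4 geometric isomers: Br mer (3 arrangements); Br fac (chiral).
One of these lacks any improper symmetry element and so occurs as an enantiomeric pair, giving 4 + 1 = 5 stereoisomers in total.

5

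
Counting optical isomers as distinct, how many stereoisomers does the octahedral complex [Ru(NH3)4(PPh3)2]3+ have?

The six octahedral sites form three mutually perpendicular trans pairs.
Systematic placement gives 2 geometric isomers: PPh3 trans; PPh3 cis.
Each arrangement has an internal mirror plane or centre of symmetry, so none is chiral.

2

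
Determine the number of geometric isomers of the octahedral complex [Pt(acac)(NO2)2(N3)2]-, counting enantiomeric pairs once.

3

In an octahedral complex each vertex has one trans partner and four cis neighbours.
Each acac is bidentate and must span two cis positions.
Systematic placement gives 3 geometric isomers: NO2 cis, N3 trans; NO2 cis, N3 cis (chiral); NO2 trans, N3 cis.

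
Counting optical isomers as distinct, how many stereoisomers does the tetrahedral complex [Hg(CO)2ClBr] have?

In a tetrahedral complex all four positions are equivalent and every pair of ligands is adjacent — there is no cis/trans distinction.
Only one geometric arrangement is possible.

1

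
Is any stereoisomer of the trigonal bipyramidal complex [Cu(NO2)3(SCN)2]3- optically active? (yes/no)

A trigonal bipyramid has two axial and three equatorial sites, which are chemically inequivalent.
The distinct arrangements are (3 in all): SCN both equatorial; SCN one axial, one equatorial; SCN both axial.
Each arrangement has an internal mirror plane or centre of symmetry, so none is chiral.

no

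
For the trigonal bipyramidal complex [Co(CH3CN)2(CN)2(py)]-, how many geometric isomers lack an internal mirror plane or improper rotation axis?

1

Exhaustive case analysis gives 5 geometric isomers.
One of these lacks any improper symmetry element and so occurs as an enantiomeric pair, giving 5 + 1 = 6 stereoisomers in total.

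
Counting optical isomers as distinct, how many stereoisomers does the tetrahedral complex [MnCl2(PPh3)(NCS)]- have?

1

All four vertices of a tetrahedron are equivalent and mutually adjacent, so cis/trans isomerism cannot arise.
Only one geometric arrangement is possible.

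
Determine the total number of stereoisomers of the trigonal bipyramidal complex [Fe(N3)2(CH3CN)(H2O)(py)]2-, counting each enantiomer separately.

In a trigonal bipyramid the two axial positions differ from the three equatorial ones.
Placing the ligands in turn and identifying arrangements related by rotation or reflection leaves 7 distinct geometric isomers.
Of these, 3 lack any improper symmetry element and so occur as enantiomeric pairs, giving 7 + 3 = 10 stereoisomers in total.

10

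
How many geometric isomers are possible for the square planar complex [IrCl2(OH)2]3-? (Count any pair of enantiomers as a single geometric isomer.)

2

Systematic placement gives 2 geometric isomers: Cl cis; Cl trans.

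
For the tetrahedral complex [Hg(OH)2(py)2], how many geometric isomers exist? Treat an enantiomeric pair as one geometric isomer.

1

All four vertices of a tetrahedron are equivalent and mutually adjacent, so cis/trans isomerism cannot arise.
Only one geometric arrangement is possible.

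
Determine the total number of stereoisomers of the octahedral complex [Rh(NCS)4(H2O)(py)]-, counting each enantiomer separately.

The six octahedral sites form three mutually perpendicular trans pairs.
Systematic placement gives 2 geometric isomers: H2O and py mutually cis; H2O and py mutually trans.
Each arrangement has an internal mirror plane or centre of symmetry, so none is chiral.

2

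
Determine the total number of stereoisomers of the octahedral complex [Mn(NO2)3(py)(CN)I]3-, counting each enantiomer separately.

In an octahedral complex each vertex has one trans partner and four cis neighbours.
The distinct arrangements are (4 in all): NO2 mer (3 arrangements); NO2 fac (chiral).
One of these lacks any improper symmetry element and so occurs as an enantiomeric pair, giving 4 + 1 = 5 stereoisomers in total.

5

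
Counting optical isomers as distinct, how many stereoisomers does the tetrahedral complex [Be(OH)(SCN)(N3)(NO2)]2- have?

2

In a tetrahedral complex all four positions are equivalent and every pair of ligands is adjacent — there is no cis/trans distinction.
Only one geometric arrangement is possible; it has no improper symmetry element, so it exists as a pair of enantiomers (2 stereoisomers).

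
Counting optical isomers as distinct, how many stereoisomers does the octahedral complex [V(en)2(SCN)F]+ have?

In an octahedral complex each vertex has one trans partner and four cis neighbours.
Each en is bidentate and must span two cis positions.
The distinct arrangements are (2 in all): SCN and F mutually trans; SCN and F mutually cis (chiral).
One of these lacks any improper symmetry element and so occurs as an enantiomeric pair, giving 2 + 1 = 3 stereoisomers in total.

3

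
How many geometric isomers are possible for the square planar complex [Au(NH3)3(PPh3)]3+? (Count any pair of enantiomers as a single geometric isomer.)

1

Only one geometric arrangement is possible.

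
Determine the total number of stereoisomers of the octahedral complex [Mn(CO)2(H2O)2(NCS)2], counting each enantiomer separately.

Systematic placement gives 5 geometric isomers: CO trans, H2O trans, NCS trans; CO trans, H2O cis, NCS cis; CO cis, H2O cis, NCS trans; CO cis, H2O cis, NCS cis (chiral); CO cis, H2O trans, NCS cis.
One of these lacks any improper symmetry element and so occurs as an enantiomeric pair, giving 5 + 1 = 6 stereoisomers in total.

6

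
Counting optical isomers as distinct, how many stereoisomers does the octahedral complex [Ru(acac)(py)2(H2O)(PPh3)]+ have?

6

An octahedron has six vertices in three trans pairs; every non-trans pair is cis.
Each acac is bidentate and must span two cis positions.
Working through the distinct placements yields 4 geometric isomers: py cis (3 arrangements, 2 chiral); py trans.
Of these, 2 lack any improper symmetry element and so occur as enantiomeric pairs, giving 4 + 2 = 6 stereoisomers in total.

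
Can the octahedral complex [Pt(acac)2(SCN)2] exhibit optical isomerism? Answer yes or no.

yes

The six octahedral sites form three mutually perpendicular trans pairs.
Each acac is bidentate and must span two cis positions.
Systematic placement gives 2 geometric isomers: SCN trans; SCN cis (chiral).
One of these lacks any improper symmetry element and so occurs as an enantiomeric pair, giving 2 + 1 = 3 stereoisomers in total.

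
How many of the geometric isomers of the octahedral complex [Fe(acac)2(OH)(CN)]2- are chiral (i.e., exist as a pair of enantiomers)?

1

In an octahedral complex each vertex has one trans partner and four cis neighbours.
Each acac is bidentate and must span two cis positions.
Working through the distinct placements yields 2 geometric isomers: OH and CN mutually trans; OH and CN mutually cis (chiral).
One of these lacks any improper symmetry element and so occurs as an enantiomeric pair, giving 2 + 1 = 3 stereoisomers in total.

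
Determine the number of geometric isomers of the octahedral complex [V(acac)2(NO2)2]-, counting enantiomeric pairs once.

Each acac is bidentate and must span two cis positions.
There are 2 geometric isomers: NO2 trans; NO2 cis (chiral).

2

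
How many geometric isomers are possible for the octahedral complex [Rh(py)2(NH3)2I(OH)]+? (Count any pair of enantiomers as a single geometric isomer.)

6

The six octahedral sites form three mutually perpendicular trans pairs.
The distinct arrangements are (6 in all): py trans, NH3 cis; py cis, NH3 cis (3 arrangements, 2 chiral); py trans, NH3 trans; py cis, NH3 trans.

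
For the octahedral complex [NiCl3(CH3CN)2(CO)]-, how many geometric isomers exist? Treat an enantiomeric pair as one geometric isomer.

The six octahedral sites form three mutually perpendicular trans pairs.
Systematic placement gives 3 geometric isomers: Cl mer, CH3CN trans; Cl mer, CH3CN cis; Cl fac, CH3CN cis.

3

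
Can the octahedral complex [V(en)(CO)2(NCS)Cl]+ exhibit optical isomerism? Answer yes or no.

yes

In an octahedral complex each vertex has one trans partner and four cis neighbours.
Each en is bidentate and must span two cis positions.
There are 4 geometric isomers: CO trans; CO cis (3 arrangements, 2 chiral).
Of these, 2 lack any improper symmetry element and so occur as enantiomeric pairs, giving 4 + 2 = 6 stereoisomers in total.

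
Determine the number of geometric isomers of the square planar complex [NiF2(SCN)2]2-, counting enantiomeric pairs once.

In a square planar complex each vertex has one trans partner and two cis neighbours.
The distinct arrangements are (2 in all): F cis; F trans.

2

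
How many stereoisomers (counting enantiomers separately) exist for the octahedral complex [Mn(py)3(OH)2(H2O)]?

3

An octahedron has six vertices in three trans pairs; every non-trans pair is cis.
The distinct arrangements are (3 in all): py mer, OH cis; py mer, OH trans; py fac, OH cis.
Each arrangement has an internal mirror plane or centre of symmetry, so none is chiral.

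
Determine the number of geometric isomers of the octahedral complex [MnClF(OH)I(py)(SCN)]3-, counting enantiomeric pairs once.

An octahedron has six vertices in three trans pairs; every non-trans pair is cis.
Systematic enumeration (placing each ligand type in turn and discarding arrangements equivalent by rotation or reflection) gives 15 geometric isomers.

15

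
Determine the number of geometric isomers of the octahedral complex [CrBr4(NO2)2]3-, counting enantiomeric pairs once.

2

The six octahedral sites form three mutually perpendicular trans pairs.
Working through the distinct placements yields 2 geometric isomers: NO2 trans; NO2 cis.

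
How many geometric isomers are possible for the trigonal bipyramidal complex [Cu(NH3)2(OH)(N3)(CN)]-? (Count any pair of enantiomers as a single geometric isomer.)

7

A trigonal bipyramid has two axial and three equatorial sites, which are chemically inequivalent.
Systematic enumeration (placing each ligand type in turn and discarding arrangements equivalent by rotation or reflection) gives 7 geometric isomers.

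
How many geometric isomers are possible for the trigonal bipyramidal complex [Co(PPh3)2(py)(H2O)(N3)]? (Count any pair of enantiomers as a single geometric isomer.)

In a trigonal bipyramid the two axial positions differ from the three equatorial ones.
Placing the ligands in turn and identifying arrangements related by rotation or reflection leaves 7 distinct geometric isomers.

7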